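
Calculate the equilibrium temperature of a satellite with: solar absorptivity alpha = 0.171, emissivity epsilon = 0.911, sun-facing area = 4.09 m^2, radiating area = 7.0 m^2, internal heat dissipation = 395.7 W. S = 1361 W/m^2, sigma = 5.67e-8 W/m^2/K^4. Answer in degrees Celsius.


Numerator = alpha*S*A_sun + Q_int = 0.171*1361*4.09 + 395.7 = 1347.5698 W
Denominator = eps*sigma*A_rad = 0.911*5.67e-8*7.0 = 3.615759e-07 W/K^4
T^4 = 3.7269348e+09 K^4
T = 247.0802 K = -26.0698 C

-26.0698 degrees Celsius


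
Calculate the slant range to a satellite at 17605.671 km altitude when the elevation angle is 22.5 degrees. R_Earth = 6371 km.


h = 17605.671 km, el = 22.5 deg
d = -R_E*sin(el) + sqrt((R_E*sin(el))^2 + 2*R_E*h + h^2)
d = -6371.0000*sin(0.3926991) + sqrt((6371.0000*0.3826834)^2 + 2*6371.0000*17605.671 + 17605.671^2)
d = 20804.8868 km

20804.8868 km


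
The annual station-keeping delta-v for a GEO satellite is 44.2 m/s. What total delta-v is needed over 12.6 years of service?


dV = rate * years = 44.2 * 12.6
dV = 556.9200 m/s

556.9200 m/s


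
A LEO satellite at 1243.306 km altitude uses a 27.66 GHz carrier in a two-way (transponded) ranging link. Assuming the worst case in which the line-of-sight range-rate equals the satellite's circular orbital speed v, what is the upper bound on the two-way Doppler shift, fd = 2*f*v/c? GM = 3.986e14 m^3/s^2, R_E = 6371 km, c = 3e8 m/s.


r = 7.614306e+06 m
v = sqrt(mu/r) = 7235.2490 m/s (worst-case radial velocity)
f = 27.66 GHz = 2.766e+10 Hz
fd = 2*f*v/c = 2*2.766e+10*7235.2490/3.0e+08
fd = 1.3341799e+06 Hz

1.3342e+06 Hz


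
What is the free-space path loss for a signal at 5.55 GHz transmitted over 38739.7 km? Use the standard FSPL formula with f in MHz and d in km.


f = 5.55 GHz = 5550.0000 MHz
d = 38739.7 km
FSPL = 32.44 + 20*log10(5550.0000) + 20*log10(38739.7)
FSPL = 32.44 + 74.8859 + 91.7631
FSPL = 199.0890 dB

199.0890 dB


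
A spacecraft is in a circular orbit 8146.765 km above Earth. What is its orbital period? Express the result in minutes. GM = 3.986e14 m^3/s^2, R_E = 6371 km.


r = 14517.7650 km = 1.4517765e+07 m
T = 2*pi*sqrt(r^3/mu) = 2*pi*sqrt(3.059844e+21 / 3.986e14)
T = 17408.4805 s = 290.1413 min

290.1413 minutes


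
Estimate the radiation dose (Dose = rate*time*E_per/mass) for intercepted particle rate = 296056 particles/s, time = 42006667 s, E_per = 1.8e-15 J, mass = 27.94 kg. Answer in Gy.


Total energy deposited = rate * time * E_per
  = 296056 * 42006667 * 1.8e-15 = 0.02238539 J
Dose = E_total / mass = 0.02238539 / 27.94
Dose = 8.0119493e-04 Gy

8.0119e-04 Gy


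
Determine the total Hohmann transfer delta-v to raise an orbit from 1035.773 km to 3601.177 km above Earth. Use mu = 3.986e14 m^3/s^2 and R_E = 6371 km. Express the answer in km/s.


r1 = 7406.7730 km = 7.406773e+06 m
r2 = 9972.1770 km = 9.972177e+06 m
dv1 = sqrt(mu/r1)*(sqrt(2*r2/(r1+r2)) - 1) = 522.8174 m/s
dv2 = sqrt(mu/r2)*(1 - sqrt(2*r1/(r1+r2))) = 485.2560 m/s
total dv = |dv1| + |dv2| = 522.8174 + 485.2560 = 1008.0734 m/s = 1.0081 km/s

1.0081 km/s


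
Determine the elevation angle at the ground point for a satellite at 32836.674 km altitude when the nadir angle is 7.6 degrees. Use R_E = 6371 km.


r = R_E + alt = 39207.6740 km
Law of sines in the satellite / Earth-center / ground-point triangle:
  sin(nadir)/R_E = sin(90 + el)/r  =>  cos(el) = (r/R_E)*sin(nadir)
cos(el) = (39207.6740 / 6371.0000) * sin(7.6 deg) = 0.813917
el = arccos(0.813917) = 35.5196 deg
(Earth-central angle = 90 - nadir - el = 46.8804 deg)

35.5196 degrees


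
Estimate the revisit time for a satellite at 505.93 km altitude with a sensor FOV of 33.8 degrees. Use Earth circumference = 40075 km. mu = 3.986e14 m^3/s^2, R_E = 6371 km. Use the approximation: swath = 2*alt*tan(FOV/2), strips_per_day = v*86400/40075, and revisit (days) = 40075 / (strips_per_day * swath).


swath = 2*505.93*tan(0.2949606) = 307.4266 km
v = sqrt(mu/r) = 7613.2720 m/s = 7.6133 km/s
strips/day = v*86400/40075 = 7.6133*86400/40075 = 16.4139
coverage/day = strips * swath = 16.4139 * 307.4266 = 5046.0664 km
revisit = 40075 / 5046.0664 = 7.9418 days

7.9418 days


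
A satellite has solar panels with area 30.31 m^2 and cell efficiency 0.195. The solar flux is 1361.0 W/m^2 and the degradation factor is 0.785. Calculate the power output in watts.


P = area * eta * S * degradation
P = 30.31 * 0.195 * 1361.0 * 0.785
P = 6314.6361 W

6314.6361 W


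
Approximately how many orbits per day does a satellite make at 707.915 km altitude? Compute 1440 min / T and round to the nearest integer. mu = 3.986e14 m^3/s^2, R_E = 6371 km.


r = 7.078915e+06 m
T = 2*pi*sqrt(r^3/mu) = 5927.3595 s = 98.7893 min
revs/day = 1440 / 98.7893 = 14.5765
Rounded: 15 revolutions per day

15 revolutions per day


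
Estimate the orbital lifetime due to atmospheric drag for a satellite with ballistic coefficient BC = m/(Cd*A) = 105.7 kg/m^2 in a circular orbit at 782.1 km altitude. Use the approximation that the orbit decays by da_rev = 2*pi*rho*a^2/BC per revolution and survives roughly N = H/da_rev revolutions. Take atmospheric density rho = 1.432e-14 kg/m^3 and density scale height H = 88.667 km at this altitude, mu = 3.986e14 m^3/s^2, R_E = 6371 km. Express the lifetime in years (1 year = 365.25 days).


a = R_E + alt = 7153.1000 km = 7.1531e+06 m
da_rev = 2*pi*rho*a^2/BC = 2*pi*1.432e-14*(7.1531e+06)^2/105.7 = 0.043554847 m per revolution
N = H/da_rev = 88667.0000 m / 0.043554847 m = 2.0357551e+06 revolutions
P = 2*pi*sqrt(a^3/mu) = 6020.7787 s
lifetime = N*P = 2.0357551e+06 * 6020.7787 = 1.2256831e+10 s = 141861.4668 days
years = 141861.4668 / 365.25 = 388.3955 years

388.3955 years


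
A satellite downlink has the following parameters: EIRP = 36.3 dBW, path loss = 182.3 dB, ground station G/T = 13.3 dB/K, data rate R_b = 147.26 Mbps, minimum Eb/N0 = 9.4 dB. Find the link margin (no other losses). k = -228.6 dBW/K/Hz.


C/N0 = EIRP - FSPL + G/T - k = 36.3 - 182.3 + 13.3 - (-228.6)
C/N0 = 95.9000 dB-Hz
R_b = 147.26 Mbps = 1.4726e+08 bps -> 10*log10(R_b) = 81.6808 dB-Hz
Eb/N0 = C/N0 - 10*log10(R_b) = 95.9000 - 81.6808 = 14.2192 dB
Margin = Eb/N0 - Eb/N0_req = 14.2192 - 9.4 = 4.8192 dB (link closes)

4.8192 dB


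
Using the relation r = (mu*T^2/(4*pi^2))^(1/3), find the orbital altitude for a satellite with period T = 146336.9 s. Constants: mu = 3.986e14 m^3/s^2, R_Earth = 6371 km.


T = 146336.9 s
r = (mu*T^2/(4*pi^2))^(1/3) = (3.986e14 * 146336.9^2 / (4*pi^2))^(1/3)
r = 6.0019875e+07 m = 60019.8750 km
alt = r - R_E = 60019.8750 - 6371 = 53648.8750 km

53648.8750 km


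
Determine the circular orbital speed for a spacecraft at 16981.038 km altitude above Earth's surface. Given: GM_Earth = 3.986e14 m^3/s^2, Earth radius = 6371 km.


r = R_E + alt = 6371.0 + 16981.038 = 23352.0380 km = 2.3352038e+07 m
v = sqrt(mu/r) = sqrt(3.986e14 / 2.3352038e+07) = 4131.4857 m/s = 4.1315 km/s

4.1315 km/s


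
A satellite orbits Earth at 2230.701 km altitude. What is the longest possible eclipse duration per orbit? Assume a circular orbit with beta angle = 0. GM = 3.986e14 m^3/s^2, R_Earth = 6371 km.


r = 8601.7010 km
T = 132.3233 min
Eclipse fraction = arcsin(R_E/r)/pi = arcsin(6371.0000/8601.7010)/pi
= arcsin(0.7406675)/pi = 0.2654906
Eclipse duration = 0.2654906 * 132.3233 = 35.1306 min

35.1306 minutes


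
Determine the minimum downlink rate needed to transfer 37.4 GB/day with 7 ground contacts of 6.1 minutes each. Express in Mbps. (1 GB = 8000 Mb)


total contact time = 7 * 6.1 * 60 = 2562.0000 s
data = 37.4 GB = 299200.0000 Mb
rate = 299200.0000 / 2562.0000 = 116.7838 Mbps

116.7838 Mbps


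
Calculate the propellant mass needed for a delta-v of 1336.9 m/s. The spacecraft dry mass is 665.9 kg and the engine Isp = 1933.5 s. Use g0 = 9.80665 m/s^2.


ve = Isp * g0 = 1933.5 * 9.80665 = 18961.157775 m/s
mass ratio = exp(dv/ve) = exp(1336.9/18961.157775) = 1.07305240
m_prop = m_dry * (mr - 1) = 665.9 * (1.07305240 - 1)
m_prop = 48.6456 kg

48.6456 kg


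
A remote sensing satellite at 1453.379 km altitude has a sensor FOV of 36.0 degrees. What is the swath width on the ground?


FOV = 36.0 deg = 0.6283185 rad
swath = 2 * alt * tan(FOV/2) = 2 * 1453.379 * tan(0.3141593)
swath = 2 * 1453.379 * 0.3249197
swath = 944.4629 km

944.4629 km


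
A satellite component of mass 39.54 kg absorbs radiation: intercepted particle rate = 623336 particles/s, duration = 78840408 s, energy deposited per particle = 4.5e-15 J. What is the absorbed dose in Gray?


Total energy deposited = rate * time * E_per
  = 623336 * 78840408 * 4.5e-15 = 0.2211483 J
Dose = E_total / mass = 0.2211483 / 39.54
Dose = 0.005593027 Gy

0.0056 Gy


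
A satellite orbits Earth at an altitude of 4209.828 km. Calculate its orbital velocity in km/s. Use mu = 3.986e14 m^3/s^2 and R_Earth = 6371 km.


r = R_E + alt = 6371.0 + 4209.828 = 10580.8280 km = 1.0580828e+07 m
v = sqrt(mu/r) = sqrt(3.986e14 / 1.0580828e+07) = 6137.7447 m/s = 6.1377 km/s

6.1377 km/s


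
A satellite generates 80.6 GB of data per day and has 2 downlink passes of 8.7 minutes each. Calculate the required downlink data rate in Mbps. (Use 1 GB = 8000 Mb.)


total contact time = 2 * 8.7 * 60 = 1044.0000 s
data = 80.6 GB = 644800.0000 Mb
rate = 644800.0000 / 1044.0000 = 617.6245 Mbps

617.6245 Mbps


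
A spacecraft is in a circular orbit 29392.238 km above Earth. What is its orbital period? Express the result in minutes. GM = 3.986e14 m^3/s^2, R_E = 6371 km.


r = 35763.2380 km = 3.5763238e+07 m
T = 2*pi*sqrt(r^3/mu) = 2*pi*sqrt(4.574151e+22 / 3.986e14)
T = 67307.9666 s = 1121.7994 min

1121.7994 minutes


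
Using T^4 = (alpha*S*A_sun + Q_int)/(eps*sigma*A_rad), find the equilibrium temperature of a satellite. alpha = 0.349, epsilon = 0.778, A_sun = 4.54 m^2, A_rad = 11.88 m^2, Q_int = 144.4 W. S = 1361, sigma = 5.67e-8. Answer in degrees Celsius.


Numerator = alpha*S*A_sun + Q_int = 0.349*1361*4.54 + 144.4 = 2300.8501 W
Denominator = eps*sigma*A_rad = 0.778*5.67e-8*11.88 = 5.2405769e-07 W/K^4
T^4 = 4.3904519e+09 K^4
T = 257.4111 K = -15.7389 C

-15.7389 degrees Celsius


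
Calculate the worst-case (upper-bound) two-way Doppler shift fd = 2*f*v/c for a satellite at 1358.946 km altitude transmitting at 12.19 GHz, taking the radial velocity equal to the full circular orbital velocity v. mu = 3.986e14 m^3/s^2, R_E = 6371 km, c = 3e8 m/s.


r = 7.729946e+06 m
v = sqrt(mu/r) = 7180.9254 m/s (worst-case radial velocity)
f = 12.19 GHz = 1.219e+10 Hz
fd = 2*f*v/c = 2*1.219e+10*7180.9254/3.0e+08
fd = 583569.8737 Hz

583569.8737 Hz


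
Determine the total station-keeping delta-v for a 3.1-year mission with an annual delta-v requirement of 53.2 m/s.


dV = rate * years = 53.2 * 3.1
dV = 164.9200 m/s

164.9200 m/s


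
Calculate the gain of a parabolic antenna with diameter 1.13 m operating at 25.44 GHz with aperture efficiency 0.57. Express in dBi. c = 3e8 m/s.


lambda = c/f = 3e8 / 2.544e+10 = 0.01179245 m
G = eta*(pi*D/lambda)^2 = 0.57*(pi*1.13/0.01179245)^2
G = 51656.2877 (linear)
G = 10*log10(51656.2877) = 47.1312 dBi

47.1312 dBi


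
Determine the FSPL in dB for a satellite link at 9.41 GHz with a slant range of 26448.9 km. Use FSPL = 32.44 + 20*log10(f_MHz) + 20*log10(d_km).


f = 9.41 GHz = 9410.0000 MHz
d = 26448.9 km
FSPL = 32.44 + 20*log10(9410.0000) + 20*log10(26448.9)
FSPL = 32.44 + 79.4718 + 88.4482
FSPL = 200.3599 dB

200.3599 dB


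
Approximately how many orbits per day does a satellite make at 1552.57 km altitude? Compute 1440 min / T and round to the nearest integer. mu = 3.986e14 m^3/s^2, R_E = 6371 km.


r = 7.92357e+06 m
T = 2*pi*sqrt(r^3/mu) = 7019.2800 s = 116.9880 min
revs/day = 1440 / 116.9880 = 12.3090
Rounded: 12 revolutions per day

12 revolutions per day


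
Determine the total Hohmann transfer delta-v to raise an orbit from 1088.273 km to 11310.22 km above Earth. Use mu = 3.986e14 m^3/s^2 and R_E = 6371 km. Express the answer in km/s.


r1 = 7459.2730 km = 7.459273e+06 m
r2 = 17681.2200 km = 1.768122e+07 m
dv1 = sqrt(mu/r1)*(sqrt(2*r2/(r1+r2)) - 1) = 1359.6600 m/s
dv2 = sqrt(mu/r2)*(1 - sqrt(2*r1/(r1+r2))) = 1090.4816 m/s
total dv = |dv1| + |dv2| = 1359.6600 + 1090.4816 = 2450.1416 m/s = 2.4501 km/s

2.4501 km/s


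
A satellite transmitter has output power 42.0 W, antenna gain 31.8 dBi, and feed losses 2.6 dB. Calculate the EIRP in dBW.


Pt = 42.0 W = 16.2325 dBW
EIRP = Pt_dBW + Gt - losses = 16.2325 + 31.8 - 2.6 = 45.4325 dBW

45.4325 dBW


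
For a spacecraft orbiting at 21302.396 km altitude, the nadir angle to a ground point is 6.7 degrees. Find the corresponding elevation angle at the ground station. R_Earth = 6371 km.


r = R_E + alt = 27673.3960 km
Law of sines in the satellite / Earth-center / ground-point triangle:
  sin(nadir)/R_E = sin(90 + el)/r  =>  cos(el) = (r/R_E)*sin(nadir)
cos(el) = (27673.3960 / 6371.0000) * sin(6.7 deg) = 0.5067769
el = arccos(0.5067769) = 59.5506 deg
(Earth-central angle = 90 - nadir - el = 23.7494 deg)

59.5506 degrees


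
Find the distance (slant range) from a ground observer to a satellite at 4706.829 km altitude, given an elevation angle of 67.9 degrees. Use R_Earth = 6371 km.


h = 4706.829 km, el = 67.9 deg
d = -R_E*sin(el) + sqrt((R_E*sin(el))^2 + 2*R_E*h + h^2)
d = -6371.0000*sin(1.1851) + sqrt((6371.0000*0.9265286)^2 + 2*6371.0000*4706.829 + 4706.829^2)
d = 4912.4939 km

4912.4939 km


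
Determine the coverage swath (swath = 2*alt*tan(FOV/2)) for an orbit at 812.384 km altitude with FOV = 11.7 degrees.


FOV = 11.7 deg = 0.2042035 rad
swath = 2 * alt * tan(FOV/2) = 2 * 812.384 * tan(0.1021018)
swath = 2 * 812.384 * 0.102458
swath = 166.4705 km

166.4705 km


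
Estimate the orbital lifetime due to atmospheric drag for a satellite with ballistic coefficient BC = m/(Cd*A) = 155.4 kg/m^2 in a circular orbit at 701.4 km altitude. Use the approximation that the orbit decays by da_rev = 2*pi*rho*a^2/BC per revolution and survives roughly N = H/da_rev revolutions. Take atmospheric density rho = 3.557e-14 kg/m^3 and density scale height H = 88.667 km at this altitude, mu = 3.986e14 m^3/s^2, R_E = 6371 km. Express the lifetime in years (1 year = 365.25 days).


a = R_E + alt = 7072.4000 km = 7.0724e+06 m
da_rev = 2*pi*rho*a^2/BC = 2*pi*3.557e-14*(7.0724e+06)^2/155.4 = 0.0719360107 m per revolution
N = H/da_rev = 88667.0000 m / 0.0719360107 m = 1.2325816e+06 revolutions
P = 2*pi*sqrt(a^3/mu) = 5919.1786 s
lifetime = N*P = 1.2325816e+06 * 5919.1786 = 7.2958704e+09 s = 84442.9441 days
years = 84442.9441 / 365.25 = 231.1922 years

231.1922 years


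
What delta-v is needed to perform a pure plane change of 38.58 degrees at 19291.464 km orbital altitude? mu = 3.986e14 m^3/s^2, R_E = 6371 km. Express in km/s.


r = 25662.4640 km = 2.5662464e+07 m
V = sqrt(mu/r) = 3941.1183 m/s
di = 38.58 deg = 0.673348 rad
dV = 2*V*sin(di/2) = 2*3941.1183*sin(0.336674)
dV = 2603.8942 m/s = 2.6039 km/s

2.6039 km/s


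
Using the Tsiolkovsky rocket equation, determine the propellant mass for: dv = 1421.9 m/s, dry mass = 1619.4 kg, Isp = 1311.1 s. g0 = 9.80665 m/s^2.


ve = Isp * g0 = 1311.1 * 9.80665 = 12857.498815 m/s
mass ratio = exp(dv/ve) = exp(1421.9/12857.498815) = 1.11693593
m_prop = m_dry * (mr - 1) = 1619.4 * (1.11693593 - 1)
m_prop = 189.3660 kg

189.3660 kg


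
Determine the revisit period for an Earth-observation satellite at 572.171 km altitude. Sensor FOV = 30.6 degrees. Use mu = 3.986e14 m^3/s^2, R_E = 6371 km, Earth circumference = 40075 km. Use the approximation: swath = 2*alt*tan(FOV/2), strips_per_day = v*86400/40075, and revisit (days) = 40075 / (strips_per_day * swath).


swath = 2*572.171*tan(0.2670354) = 313.0565 km
v = sqrt(mu/r) = 7576.8679 m/s = 7.5769 km/s
strips/day = v*86400/40075 = 7.5769*86400/40075 = 16.3354
coverage/day = strips * swath = 16.3354 * 313.0565 = 5113.9057 km
revisit = 40075 / 5113.9057 = 7.8365 days

7.8365 days


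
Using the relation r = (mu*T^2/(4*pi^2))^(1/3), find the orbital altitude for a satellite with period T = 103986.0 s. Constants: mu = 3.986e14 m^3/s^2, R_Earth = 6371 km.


T = 103986.0 s
r = (mu*T^2/(4*pi^2))^(1/3) = (3.986e14 * 103986.0^2 / (4*pi^2))^(1/3)
r = 4.7794263e+07 m = 47794.2628 km
alt = r - R_E = 47794.2628 - 6371 = 41423.2628 km

41423.2628 km


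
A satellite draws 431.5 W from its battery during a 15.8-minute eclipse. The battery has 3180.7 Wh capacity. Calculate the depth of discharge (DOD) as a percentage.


E_used = P * t / 60 = 431.5 * 15.8 / 60 = 113.6283 Wh
DOD = E_used / E_total * 100 = 113.6283 / 3180.7 * 100
DOD = 3.5724 %

3.5724 %


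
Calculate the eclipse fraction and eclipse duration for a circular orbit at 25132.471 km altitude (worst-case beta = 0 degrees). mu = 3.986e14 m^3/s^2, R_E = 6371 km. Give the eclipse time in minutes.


r = 31503.4710 km
T = 927.4651 min
Eclipse fraction = arcsin(R_E/r)/pi = arcsin(6371.0000/31503.4710)/pi
= arcsin(0.2022317)/pi = 0.0648194
Eclipse duration = 0.0648194 * 927.4651 = 60.1177 min

60.1177 minutes


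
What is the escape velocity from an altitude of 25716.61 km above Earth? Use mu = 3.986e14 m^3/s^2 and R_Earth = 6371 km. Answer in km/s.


r = 6371.0 + 25716.61 = 32087.6100 km = 3.208761e+07 m
v_esc = sqrt(2*mu/r) = sqrt(2*3.986e14 / 3.208761e+07)
v_esc = 4984.4238 m/s = 4.9844 km/s

4.9844 km/s


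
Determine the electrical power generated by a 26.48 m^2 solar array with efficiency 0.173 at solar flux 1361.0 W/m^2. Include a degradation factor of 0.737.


P = area * eta * S * degradation
P = 26.48 * 0.173 * 1361.0 * 0.737
P = 4595.0442 W

4595.0442 W


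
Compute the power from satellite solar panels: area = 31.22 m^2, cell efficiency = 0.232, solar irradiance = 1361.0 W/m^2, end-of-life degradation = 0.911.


P = area * eta * S * degradation
P = 31.22 * 0.232 * 1361.0 * 0.911
P = 8980.4352 W

8980.4352 W


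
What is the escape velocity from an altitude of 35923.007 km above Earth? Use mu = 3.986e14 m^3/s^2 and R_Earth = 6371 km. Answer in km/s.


r = 6371.0 + 35923.007 = 42294.0070 km = 4.2294007e+07 m
v_esc = sqrt(2*mu/r) = sqrt(2*3.986e14 / 4.2294007e+07)
v_esc = 4341.5442 m/s = 4.3415 km/s

4.3415 km/s


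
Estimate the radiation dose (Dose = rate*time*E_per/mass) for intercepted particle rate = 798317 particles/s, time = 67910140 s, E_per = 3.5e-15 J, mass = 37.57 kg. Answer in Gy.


Total energy deposited = rate * time * E_per
  = 798317 * 67910140 * 3.5e-15 = 0.1897484 J
Dose = E_total / mass = 0.1897484 / 37.57
Dose = 0.005050529 Gy

0.0051 Gy


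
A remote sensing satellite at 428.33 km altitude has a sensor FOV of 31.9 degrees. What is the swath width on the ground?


FOV = 31.9 deg = 0.55676 rad
swath = 2 * alt * tan(FOV/2) = 2 * 428.33 * tan(0.27838)
swath = 2 * 428.33 * 0.2858012
swath = 244.8345 km

244.8345 km


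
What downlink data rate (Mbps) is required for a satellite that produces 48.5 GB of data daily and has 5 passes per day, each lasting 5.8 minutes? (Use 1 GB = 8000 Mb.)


total contact time = 5 * 5.8 * 60 = 1740.0000 s
data = 48.5 GB = 388000.0000 Mb
rate = 388000.0000 / 1740.0000 = 222.9885 Mbps

222.9885 Mbps


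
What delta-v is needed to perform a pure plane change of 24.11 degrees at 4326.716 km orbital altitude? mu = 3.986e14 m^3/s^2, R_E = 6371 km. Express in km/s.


r = 10697.7160 km = 1.0697716e+07 m
V = sqrt(mu/r) = 6104.1207 m/s
di = 24.11 deg = 0.4207989 rad
dV = 2*V*sin(di/2) = 2*6104.1207*sin(0.2103994)
dV = 2549.6979 m/s = 2.5497 km/s

2.5497 km/s


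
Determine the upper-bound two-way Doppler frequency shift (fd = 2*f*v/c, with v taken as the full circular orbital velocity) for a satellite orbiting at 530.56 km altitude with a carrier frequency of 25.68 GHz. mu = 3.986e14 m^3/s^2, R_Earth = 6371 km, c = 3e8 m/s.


r = 6.90156e+06 m
v = sqrt(mu/r) = 7599.6749 m/s (worst-case radial velocity)
f = 25.68 GHz = 2.568e+10 Hz
fd = 2*f*v/c = 2*2.568e+10*7599.6749/3.0e+08
fd = 1.3010643e+06 Hz

1.3011e+06 Hz


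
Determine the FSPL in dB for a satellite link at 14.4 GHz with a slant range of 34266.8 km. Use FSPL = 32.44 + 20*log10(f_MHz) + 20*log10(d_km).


f = 14.4 GHz = 14400.0000 MHz
d = 34266.8 km
FSPL = 32.44 + 20*log10(14400.0000) + 20*log10(34266.8)
FSPL = 32.44 + 83.1672 + 90.6975
FSPL = 206.3047 dB

206.3047 dB


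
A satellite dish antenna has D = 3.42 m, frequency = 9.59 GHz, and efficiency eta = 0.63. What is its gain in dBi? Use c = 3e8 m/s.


lambda = c/f = 3e8 / 9.59e+09 = 0.03128259 m
G = eta*(pi*D/lambda)^2 = 0.63*(pi*3.42/0.03128259)^2
G = 74316.8361 (linear)
G = 10*log10(74316.8361) = 48.7109 dBi

48.7109 dBi


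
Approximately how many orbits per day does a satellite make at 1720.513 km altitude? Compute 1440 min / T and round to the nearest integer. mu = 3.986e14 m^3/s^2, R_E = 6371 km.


r = 8.091513e+06 m
T = 2*pi*sqrt(r^3/mu) = 7243.6228 s = 120.7270 min
revs/day = 1440 / 120.7270 = 11.9277
Rounded: 12 revolutions per day

12 revolutions per day


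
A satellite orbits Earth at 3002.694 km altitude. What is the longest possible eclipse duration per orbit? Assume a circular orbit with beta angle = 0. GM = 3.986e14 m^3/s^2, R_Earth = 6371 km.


r = 9373.6940 km
T = 150.5311 min
Eclipse fraction = arcsin(R_E/r)/pi = arcsin(6371.0000/9373.6940)/pi
= arcsin(0.679668)/pi = 0.2378761
Eclipse duration = 0.2378761 * 150.5311 = 35.8077 min

35.8077 minutes


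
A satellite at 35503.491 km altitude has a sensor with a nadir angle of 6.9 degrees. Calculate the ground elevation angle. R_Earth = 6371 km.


r = R_E + alt = 41874.4910 km
Law of sines in the satellite / Earth-center / ground-point triangle:
  sin(nadir)/R_E = sin(90 + el)/r  =>  cos(el) = (r/R_E)*sin(nadir)
cos(el) = (41874.4910 / 6371.0000) * sin(6.9 deg) = 0.78962
el = arccos(0.78962) = 37.8500 deg
(Earth-central angle = 90 - nadir - el = 45.2500 deg)

37.8500 degrees


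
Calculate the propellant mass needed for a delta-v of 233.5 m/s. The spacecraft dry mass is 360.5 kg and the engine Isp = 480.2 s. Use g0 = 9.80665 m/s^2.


ve = Isp * g0 = 480.2 * 9.80665 = 4709.153330 m/s
mass ratio = exp(dv/ve) = exp(233.5/4709.153330) = 1.05083416
m_prop = m_dry * (mr - 1) = 360.5 * (1.05083416 - 1)
m_prop = 18.3257 kg

18.3257 kg


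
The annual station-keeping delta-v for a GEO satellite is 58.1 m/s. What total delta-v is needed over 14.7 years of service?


dV = rate * years = 58.1 * 14.7
dV = 854.0700 m/s

854.0700 m/s


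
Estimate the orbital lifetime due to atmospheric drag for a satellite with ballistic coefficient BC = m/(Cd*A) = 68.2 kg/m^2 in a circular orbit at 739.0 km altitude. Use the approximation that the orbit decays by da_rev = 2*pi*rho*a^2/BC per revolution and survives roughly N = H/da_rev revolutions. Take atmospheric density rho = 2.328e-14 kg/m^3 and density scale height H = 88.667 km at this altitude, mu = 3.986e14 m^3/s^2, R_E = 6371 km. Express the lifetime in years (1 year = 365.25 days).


a = R_E + alt = 7110.0000 km = 7.11e+06 m
da_rev = 2*pi*rho*a^2/BC = 2*pi*2.328e-14*(7.11e+06)^2/68.2 = 0.108422064 m per revolution
N = H/da_rev = 88667.0000 m / 0.108422064 m = 817794.7976 revolutions
P = 2*pi*sqrt(a^3/mu) = 5966.4447 s
lifetime = N*P = 817794.7976 * 5966.4447 = 4.8793275e+09 s = 56473.6975 days
years = 56473.6975 / 365.25 = 154.6166 years

154.6166 years


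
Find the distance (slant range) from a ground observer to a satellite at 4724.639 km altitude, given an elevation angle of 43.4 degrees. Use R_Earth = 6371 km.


h = 4724.639 km, el = 43.4 deg
d = -R_E*sin(el) + sqrt((R_E*sin(el))^2 + 2*R_E*h + h^2)
d = -6371.0000*sin(0.7574729) + sqrt((6371.0000*0.6870875)^2 + 2*6371.0000*4724.639 + 4724.639^2)
d = 5706.4882 km

5706.4882 km


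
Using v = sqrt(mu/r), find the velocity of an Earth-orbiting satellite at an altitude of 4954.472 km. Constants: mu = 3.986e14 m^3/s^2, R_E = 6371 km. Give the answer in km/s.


r = R_E + alt = 6371.0 + 4954.472 = 11325.4720 km = 1.1325472e+07 m
v = sqrt(mu/r) = sqrt(3.986e14 / 1.1325472e+07) = 5932.5375 m/s = 5.9325 km/s

5.9325 km/s


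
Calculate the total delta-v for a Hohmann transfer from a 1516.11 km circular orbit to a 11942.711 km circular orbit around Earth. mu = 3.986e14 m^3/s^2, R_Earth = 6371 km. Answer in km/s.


r1 = 7887.1100 km = 7.88711e+06 m
r2 = 18313.7110 km = 1.8313711e+07 m
dv1 = sqrt(mu/r1)*(sqrt(2*r2/(r1+r2)) - 1) = 1296.3233 m/s
dv2 = sqrt(mu/r2)*(1 - sqrt(2*r1/(r1+r2))) = 1045.4063 m/s
total dv = |dv1| + |dv2| = 1296.3233 + 1045.4063 = 2341.7296 m/s = 2.3417 km/s

2.3417 km/s


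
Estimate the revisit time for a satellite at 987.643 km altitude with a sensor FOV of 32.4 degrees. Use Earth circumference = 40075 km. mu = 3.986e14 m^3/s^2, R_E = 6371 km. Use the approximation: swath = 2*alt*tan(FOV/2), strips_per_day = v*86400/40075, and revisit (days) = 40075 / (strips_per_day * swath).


swath = 2*987.643*tan(0.2827433) = 573.8736 km
v = sqrt(mu/r) = 7359.8638 m/s = 7.3599 km/s
strips/day = v*86400/40075 = 7.3599*86400/40075 = 15.8676
coverage/day = strips * swath = 15.8676 * 573.8736 = 9105.9710 km
revisit = 40075 / 9105.9710 = 4.4010 days

4.4010 days


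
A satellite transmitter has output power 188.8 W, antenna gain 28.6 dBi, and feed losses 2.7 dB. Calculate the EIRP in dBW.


Pt = 188.8 W = 22.7600 dBW
EIRP = Pt_dBW + Gt - losses = 22.7600 + 28.6 - 2.7 = 48.6600 dBW

48.6600 dBW


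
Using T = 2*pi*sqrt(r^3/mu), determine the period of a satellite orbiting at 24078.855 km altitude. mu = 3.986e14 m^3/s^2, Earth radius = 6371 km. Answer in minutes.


r = 30449.8550 km = 3.0449855e+07 m
T = 2*pi*sqrt(r^3/mu) = 2*pi*sqrt(2.8232913e+22 / 3.986e14)
T = 52879.7100 s = 881.3285 min

881.3285 minutes


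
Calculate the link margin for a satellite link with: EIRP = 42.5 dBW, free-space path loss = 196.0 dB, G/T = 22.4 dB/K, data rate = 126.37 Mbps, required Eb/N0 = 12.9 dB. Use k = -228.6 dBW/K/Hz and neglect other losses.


C/N0 = EIRP - FSPL + G/T - k = 42.5 - 196.0 + 22.4 - (-228.6)
C/N0 = 97.5000 dB-Hz
R_b = 126.37 Mbps = 1.2637e+08 bps -> 10*log10(R_b) = 81.0164 dB-Hz
Eb/N0 = C/N0 - 10*log10(R_b) = 97.5000 - 81.0164 = 16.4836 dB
Margin = Eb/N0 - Eb/N0_req = 16.4836 - 12.9 = 3.5836 dB (link closes)

3.5836 dB


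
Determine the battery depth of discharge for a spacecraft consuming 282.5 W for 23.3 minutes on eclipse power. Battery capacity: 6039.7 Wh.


E_used = P * t / 60 = 282.5 * 23.3 / 60 = 109.7042 Wh
DOD = E_used / E_total * 100 = 109.7042 / 6039.7 * 100
DOD = 1.8164 %

1.8164 %


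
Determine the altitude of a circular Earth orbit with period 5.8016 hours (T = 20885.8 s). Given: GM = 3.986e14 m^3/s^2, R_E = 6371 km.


T = 20885.8 s
r = (mu*T^2/(4*pi^2))^(1/3) = (3.986e14 * 20885.8^2 / (4*pi^2))^(1/3)
r = 1.6391798e+07 m = 16391.7981 km
alt = r - R_E = 16391.7981 - 6371 = 10020.7981 km

10020.7981 km


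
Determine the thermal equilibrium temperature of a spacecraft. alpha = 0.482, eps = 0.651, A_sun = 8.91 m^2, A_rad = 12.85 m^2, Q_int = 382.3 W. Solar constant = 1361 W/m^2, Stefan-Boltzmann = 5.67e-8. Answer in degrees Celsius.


Numerator = alpha*S*A_sun + Q_int = 0.482*1361*8.91 + 382.3 = 6227.2778 W
Denominator = eps*sigma*A_rad = 0.651*5.67e-8*12.85 = 4.7431534e-07 W/K^4
T^4 = 1.3128982e+10 K^4
T = 338.4993 K = 65.3493 C

65.3493 degrees Celsius


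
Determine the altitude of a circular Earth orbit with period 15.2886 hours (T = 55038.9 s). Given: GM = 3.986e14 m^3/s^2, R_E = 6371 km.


T = 55038.9 s
r = (mu*T^2/(4*pi^2))^(1/3) = (3.986e14 * 55038.9^2 / (4*pi^2))^(1/3)
r = 3.1273202e+07 m = 31273.2020 km
alt = r - R_E = 31273.2020 - 6371 = 24902.2020 km

24902.2020 km


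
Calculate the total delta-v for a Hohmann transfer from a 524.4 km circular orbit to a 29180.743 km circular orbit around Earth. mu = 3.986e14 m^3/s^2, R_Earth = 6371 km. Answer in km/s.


r1 = 6895.4000 km = 6.8954e+06 m
r2 = 35551.7430 km = 3.5551743e+07 m
dv1 = sqrt(mu/r1)*(sqrt(2*r2/(r1+r2)) - 1) = 2237.2719 m/s
dv2 = sqrt(mu/r2)*(1 - sqrt(2*r1/(r1+r2))) = 1439.8340 m/s
total dv = |dv1| + |dv2| = 2237.2719 + 1439.8340 = 3677.1059 m/s = 3.6771 km/s

3.6771 km/s


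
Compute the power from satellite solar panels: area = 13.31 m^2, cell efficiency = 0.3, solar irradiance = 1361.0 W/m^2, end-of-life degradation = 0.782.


P = area * eta * S * degradation
P = 13.31 * 0.3 * 1361.0 * 0.782
P = 4249.7579 W

4249.7579 W


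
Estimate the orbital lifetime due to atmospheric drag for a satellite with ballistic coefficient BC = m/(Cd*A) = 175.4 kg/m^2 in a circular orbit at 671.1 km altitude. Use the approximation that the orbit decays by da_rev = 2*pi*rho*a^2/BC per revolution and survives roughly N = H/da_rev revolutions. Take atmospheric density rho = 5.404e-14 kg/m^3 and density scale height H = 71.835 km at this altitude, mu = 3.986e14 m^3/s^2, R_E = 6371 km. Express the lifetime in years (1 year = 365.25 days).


a = R_E + alt = 7042.1000 km = 7.0421e+06 m
da_rev = 2*pi*rho*a^2/BC = 2*pi*5.404e-14*(7.0421e+06)^2/175.4 = 0.0959997264 m per revolution
N = H/da_rev = 71835.0000 m / 0.0959997264 m = 748283.3823 revolutions
P = 2*pi*sqrt(a^3/mu) = 5881.1804 s
lifetime = N*P = 748283.3823 * 5881.1804 = 4.4007896e+09 s = 50935.0646 days
years = 50935.0646 / 365.25 = 139.4526 years

139.4526 years


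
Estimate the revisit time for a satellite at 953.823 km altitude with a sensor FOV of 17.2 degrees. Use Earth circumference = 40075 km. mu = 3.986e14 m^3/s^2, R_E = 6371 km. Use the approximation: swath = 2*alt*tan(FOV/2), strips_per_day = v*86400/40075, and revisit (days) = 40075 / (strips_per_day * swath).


swath = 2*953.823*tan(0.1500983) = 288.5043 km
v = sqrt(mu/r) = 7376.8352 m/s = 7.3768 km/s
strips/day = v*86400/40075 = 7.3768*86400/40075 = 15.9041
coverage/day = strips * swath = 15.9041 * 288.5043 = 4588.4144 km
revisit = 40075 / 4588.4144 = 8.7340 days

8.7340 days


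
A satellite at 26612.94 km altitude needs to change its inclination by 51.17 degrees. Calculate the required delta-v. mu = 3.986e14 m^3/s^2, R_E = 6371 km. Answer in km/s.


r = 32983.9400 km = 3.298394e+07 m
V = sqrt(mu/r) = 3476.3011 m/s
di = 51.17 deg = 0.893085 rad
dV = 2*V*sin(di/2) = 2*3476.3011*sin(0.4465425)
dV = 3002.4787 m/s = 3.0025 km/s

3.0025 km/s


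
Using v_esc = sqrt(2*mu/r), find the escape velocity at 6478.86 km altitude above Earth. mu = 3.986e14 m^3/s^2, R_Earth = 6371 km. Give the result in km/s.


r = 6371.0 + 6478.86 = 12849.8600 km = 1.284986e+07 m
v_esc = sqrt(2*mu/r) = sqrt(2*3.986e14 / 1.284986e+07)
v_esc = 7876.5212 m/s = 7.8765 km/s

7.8765 km/s


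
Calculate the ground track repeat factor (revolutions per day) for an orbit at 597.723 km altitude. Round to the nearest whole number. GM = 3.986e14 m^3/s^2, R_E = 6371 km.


r = 6.968723e+06 m
T = 2*pi*sqrt(r^3/mu) = 5789.4995 s = 96.4917 min
revs/day = 1440 / 96.4917 = 14.9236
Rounded: 15 revolutions per day

15 revolutions per day


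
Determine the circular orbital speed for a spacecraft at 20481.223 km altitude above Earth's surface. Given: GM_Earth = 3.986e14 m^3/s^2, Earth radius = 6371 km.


r = R_E + alt = 6371.0 + 20481.223 = 26852.2230 km = 2.6852223e+07 m
v = sqrt(mu/r) = sqrt(3.986e14 / 2.6852223e+07) = 3852.8183 m/s = 3.8528 km/s

3.8528 km/s


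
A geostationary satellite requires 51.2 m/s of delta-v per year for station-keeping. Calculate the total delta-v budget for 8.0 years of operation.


dV = rate * years = 51.2 * 8.0
dV = 409.6000 m/s

409.6000 m/s


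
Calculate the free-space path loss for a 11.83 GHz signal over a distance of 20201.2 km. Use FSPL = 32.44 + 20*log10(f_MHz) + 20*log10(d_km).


f = 11.83 GHz = 11830.0000 MHz
d = 20201.2 km
FSPL = 32.44 + 20*log10(11830.0000) + 20*log10(20201.2)
FSPL = 32.44 + 81.4597 + 86.1075
FSPL = 200.0072 dB

200.0072 dB


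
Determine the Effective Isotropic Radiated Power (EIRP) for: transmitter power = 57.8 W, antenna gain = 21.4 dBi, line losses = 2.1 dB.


Pt = 57.8 W = 17.6193 dBW
EIRP = Pt_dBW + Gt - losses = 17.6193 + 21.4 - 2.1 = 36.9193 dBW

36.9193 dBW


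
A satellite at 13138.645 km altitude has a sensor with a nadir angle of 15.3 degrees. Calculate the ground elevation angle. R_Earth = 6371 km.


r = R_E + alt = 19509.6450 km
Law of sines in the satellite / Earth-center / ground-point triangle:
  sin(nadir)/R_E = sin(90 + el)/r  =>  cos(el) = (r/R_E)*sin(nadir)
cos(el) = (19509.6450 / 6371.0000) * sin(15.3 deg) = 0.8080473
el = arccos(0.8080473) = 36.0944 deg
(Earth-central angle = 90 - nadir - el = 38.6056 deg)

36.0944 degrees


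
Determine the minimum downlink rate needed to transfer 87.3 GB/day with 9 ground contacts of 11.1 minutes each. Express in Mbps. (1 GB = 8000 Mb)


total contact time = 9 * 11.1 * 60 = 5994.0000 s
data = 87.3 GB = 698400.0000 Mb
rate = 698400.0000 / 5994.0000 = 116.5165 Mbps

116.5165 Mbps


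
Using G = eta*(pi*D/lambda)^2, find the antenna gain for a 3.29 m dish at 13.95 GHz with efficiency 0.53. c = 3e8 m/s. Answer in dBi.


lambda = c/f = 3e8 / 1.395e+10 = 0.02150538 m
G = eta*(pi*D/lambda)^2 = 0.53*(pi*3.29/0.02150538)^2
G = 122425.9032 (linear)
G = 10*log10(122425.9032) = 50.8787 dBi

50.8787 dBi


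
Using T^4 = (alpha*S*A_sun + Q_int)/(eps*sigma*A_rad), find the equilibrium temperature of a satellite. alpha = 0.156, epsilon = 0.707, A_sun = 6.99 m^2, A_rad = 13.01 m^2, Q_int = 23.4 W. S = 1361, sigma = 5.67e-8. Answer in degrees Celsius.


Numerator = alpha*S*A_sun + Q_int = 0.156*1361*6.99 + 23.4 = 1507.4888 W
Denominator = eps*sigma*A_rad = 0.707*5.67e-8*13.01 = 5.2153057e-07 W/K^4
T^4 = 2.8905091e+09 K^4
T = 231.8695 K = -41.2805 C

-41.2805 degrees Celsius


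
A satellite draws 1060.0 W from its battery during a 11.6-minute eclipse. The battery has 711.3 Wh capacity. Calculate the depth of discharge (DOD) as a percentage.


E_used = P * t / 60 = 1060.0 * 11.6 / 60 = 204.9333 Wh
DOD = E_used / E_total * 100 = 204.9333 / 711.3 * 100
DOD = 28.8111 %

28.8111 %


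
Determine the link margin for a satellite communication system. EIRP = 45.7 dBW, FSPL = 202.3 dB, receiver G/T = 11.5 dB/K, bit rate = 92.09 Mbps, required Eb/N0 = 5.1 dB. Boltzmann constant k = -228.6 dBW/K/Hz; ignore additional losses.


C/N0 = EIRP - FSPL + G/T - k = 45.7 - 202.3 + 11.5 - (-228.6)
C/N0 = 83.5000 dB-Hz
R_b = 92.09 Mbps = 9.209e+07 bps -> 10*log10(R_b) = 79.6421 dB-Hz
Eb/N0 = C/N0 - 10*log10(R_b) = 83.5000 - 79.6421 = 3.8579 dB
Margin = Eb/N0 - Eb/N0_req = 3.8579 - 5.1 = -1.2421 dB (negative margin: link does not close)

-1.2421 dB


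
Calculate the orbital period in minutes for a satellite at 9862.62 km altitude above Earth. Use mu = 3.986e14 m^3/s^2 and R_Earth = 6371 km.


r = 16233.6200 km = 1.623362e+07 m
T = 2*pi*sqrt(r^3/mu) = 2*pi*sqrt(4.2780527e+21 / 3.986e14)
T = 20584.2138 s = 343.0702 min

343.0702 minutes


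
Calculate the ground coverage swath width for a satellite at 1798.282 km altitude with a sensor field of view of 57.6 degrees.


FOV = 57.6 deg = 1.0053 rad
swath = 2 * alt * tan(FOV/2) = 2 * 1798.282 * tan(0.5026548)
swath = 2 * 1798.282 * 0.5497547
swath = 1977.2278 km

1977.2278 km


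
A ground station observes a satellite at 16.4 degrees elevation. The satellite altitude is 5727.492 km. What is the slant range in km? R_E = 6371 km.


h = 5727.492 km, el = 16.4 deg
d = -R_E*sin(el) + sqrt((R_E*sin(el))^2 + 2*R_E*h + h^2)
d = -6371.0000*sin(0.286234) + sqrt((6371.0000*0.2823415)^2 + 2*6371.0000*5727.492 + 5727.492^2)
d = 8642.4448 km

8642.4448 km


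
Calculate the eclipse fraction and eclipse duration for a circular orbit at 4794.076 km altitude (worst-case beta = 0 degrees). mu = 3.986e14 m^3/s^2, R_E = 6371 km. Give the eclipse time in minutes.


r = 11165.0760 km
T = 195.6827 min
Eclipse fraction = arcsin(R_E/r)/pi = arcsin(6371.0000/11165.0760)/pi
= arcsin(0.5706186)/pi = 0.1932965
Eclipse duration = 0.1932965 * 195.6827 = 37.8248 min

37.8248 minutes


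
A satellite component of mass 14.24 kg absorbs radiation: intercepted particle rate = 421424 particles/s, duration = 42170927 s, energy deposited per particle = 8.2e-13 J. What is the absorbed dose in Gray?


Total energy deposited = rate * time * E_per
  = 421424 * 42170927 * 8.2e-13 = 14.5729 J
Dose = E_total / mass = 14.5729 / 14.24
Dose = 1.0234 Gy

1.0234 Gy


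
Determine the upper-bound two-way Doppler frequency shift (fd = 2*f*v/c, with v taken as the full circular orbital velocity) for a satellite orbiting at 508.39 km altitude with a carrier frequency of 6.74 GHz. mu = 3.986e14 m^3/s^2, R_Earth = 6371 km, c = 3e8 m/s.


r = 6.87939e+06 m
v = sqrt(mu/r) = 7611.9106 m/s (worst-case radial velocity)
f = 6.74 GHz = 6.74e+09 Hz
fd = 2*f*v/c = 2*6.74e+09*7611.9106/3.0e+08
fd = 342028.5185 Hz

342028.5185 Hz


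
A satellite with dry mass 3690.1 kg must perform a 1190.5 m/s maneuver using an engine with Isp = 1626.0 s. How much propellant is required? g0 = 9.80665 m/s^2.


ve = Isp * g0 = 1626.0 * 9.80665 = 15945.612900 m/s
mass ratio = exp(dv/ve) = exp(1190.5/15945.612900) = 1.07751777
m_prop = m_dry * (mr - 1) = 3690.1 * (1.07751777 - 1)
m_prop = 286.0483 kg

286.0483 kg


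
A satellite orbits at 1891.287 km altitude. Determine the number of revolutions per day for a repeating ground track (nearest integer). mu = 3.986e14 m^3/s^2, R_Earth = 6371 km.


r = 8.262287e+06 m
T = 2*pi*sqrt(r^3/mu) = 7474.1470 s = 124.5691 min
revs/day = 1440 / 124.5691 = 11.5598
Rounded: 12 revolutions per day

12 revolutions per day


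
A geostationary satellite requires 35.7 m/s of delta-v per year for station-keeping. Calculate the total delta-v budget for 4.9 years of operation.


dV = rate * years = 35.7 * 4.9
dV = 174.9300 m/s

174.9300 m/s


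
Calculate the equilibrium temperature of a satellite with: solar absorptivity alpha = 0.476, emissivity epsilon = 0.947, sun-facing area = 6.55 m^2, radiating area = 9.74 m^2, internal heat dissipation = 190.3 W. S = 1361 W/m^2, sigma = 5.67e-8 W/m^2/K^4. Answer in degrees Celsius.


Numerator = alpha*S*A_sun + Q_int = 0.476*1361*6.55 + 190.3 = 4433.6258 W
Denominator = eps*sigma*A_rad = 0.947*5.67e-8*9.74 = 5.2298833e-07 W/K^4
T^4 = 8.4774852e+09 K^4
T = 303.4358 K = 30.2858 C

30.2858 degrees Celsius


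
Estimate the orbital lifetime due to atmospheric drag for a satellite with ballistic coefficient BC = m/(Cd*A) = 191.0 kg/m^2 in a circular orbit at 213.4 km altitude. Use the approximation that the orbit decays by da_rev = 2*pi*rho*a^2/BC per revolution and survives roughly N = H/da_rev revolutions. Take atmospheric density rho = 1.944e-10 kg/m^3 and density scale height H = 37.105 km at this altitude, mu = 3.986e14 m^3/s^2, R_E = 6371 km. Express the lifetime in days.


a = R_E + alt = 6584.4000 km = 6.5844e+06 m
da_rev = 2*pi*rho*a^2/BC = 2*pi*1.944e-10*(6.5844e+06)^2/191.0 = 277.252311 m per revolution
N = H/da_rev = 37105.0000 m / 277.252311 m = 133.8312 revolutions
P = 2*pi*sqrt(a^3/mu) = 5317.2310 s
lifetime = N*P = 133.8312 * 5317.2310 = 711611.2286 s = 8.2362 days

8.2362 days


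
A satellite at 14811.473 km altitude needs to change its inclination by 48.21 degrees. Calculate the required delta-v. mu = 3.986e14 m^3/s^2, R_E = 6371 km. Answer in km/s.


r = 21182.4730 km = 2.1182473e+07 m
V = sqrt(mu/r) = 4337.9078 m/s
di = 48.21 deg = 0.8414232 rad
dV = 2*V*sin(di/2) = 2*4337.9078*sin(0.4207116)
dV = 3543.2909 m/s = 3.5433 km/s

3.5433 km/s


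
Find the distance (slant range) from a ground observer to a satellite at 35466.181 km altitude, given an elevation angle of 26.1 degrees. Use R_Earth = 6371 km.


h = 35466.181 km, el = 26.1 deg
d = -R_E*sin(el) + sqrt((R_E*sin(el))^2 + 2*R_E*h + h^2)
d = -6371.0000*sin(0.4555309) + sqrt((6371.0000*0.4399392)^2 + 2*6371.0000*35466.181 + 35466.181^2)
d = 38641.2793 km

38641.2793 km


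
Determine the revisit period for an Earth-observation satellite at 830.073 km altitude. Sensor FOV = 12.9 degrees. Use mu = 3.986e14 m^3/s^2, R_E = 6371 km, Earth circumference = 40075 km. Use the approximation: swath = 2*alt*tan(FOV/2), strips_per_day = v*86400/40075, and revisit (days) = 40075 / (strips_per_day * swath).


swath = 2*830.073*tan(0.1125737) = 187.6823 km
v = sqrt(mu/r) = 7439.9504 m/s = 7.4400 km/s
strips/day = v*86400/40075 = 7.4400*86400/40075 = 16.0402
coverage/day = strips * swath = 16.0402 * 187.6823 = 3010.4654 km
revisit = 40075 / 3010.4654 = 13.3119 days

13.3119 days
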